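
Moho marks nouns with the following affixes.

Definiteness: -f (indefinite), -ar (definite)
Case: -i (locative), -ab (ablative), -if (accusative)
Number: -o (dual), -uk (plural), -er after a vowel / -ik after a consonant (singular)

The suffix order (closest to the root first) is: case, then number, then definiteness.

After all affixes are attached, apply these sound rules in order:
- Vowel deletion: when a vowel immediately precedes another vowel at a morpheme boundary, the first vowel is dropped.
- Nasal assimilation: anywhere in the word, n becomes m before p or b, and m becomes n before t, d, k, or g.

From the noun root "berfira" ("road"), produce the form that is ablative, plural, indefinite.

Attach case ablative -ab → berfiraab.
Attach number plural -uk → berfiraabuk.
Attach definiteness indefinite -f → berfiraabukf.
Apply vowel deletion: berfiraabukf → berfirabukf.
Nasal assimilation: no change.

berfirabukf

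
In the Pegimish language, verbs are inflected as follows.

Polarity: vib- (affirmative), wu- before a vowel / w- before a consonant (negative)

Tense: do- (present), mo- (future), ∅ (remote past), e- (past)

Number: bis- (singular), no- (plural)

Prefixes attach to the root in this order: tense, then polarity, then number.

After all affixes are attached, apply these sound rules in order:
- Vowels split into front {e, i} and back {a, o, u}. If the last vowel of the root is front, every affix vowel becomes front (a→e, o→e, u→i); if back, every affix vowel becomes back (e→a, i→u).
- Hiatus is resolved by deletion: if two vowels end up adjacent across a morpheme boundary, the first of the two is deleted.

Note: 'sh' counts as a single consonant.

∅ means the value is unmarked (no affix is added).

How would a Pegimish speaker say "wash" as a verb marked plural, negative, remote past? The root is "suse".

newsuse

tense = remote past: zero marking, form stays suse.
Attach polarity negative w- (before consonant 's') → wsuse.
Attach number plural no- → nowsuse.
Apply vowel harmony: nowsuse → newsuse.
Vowel deletion: no change.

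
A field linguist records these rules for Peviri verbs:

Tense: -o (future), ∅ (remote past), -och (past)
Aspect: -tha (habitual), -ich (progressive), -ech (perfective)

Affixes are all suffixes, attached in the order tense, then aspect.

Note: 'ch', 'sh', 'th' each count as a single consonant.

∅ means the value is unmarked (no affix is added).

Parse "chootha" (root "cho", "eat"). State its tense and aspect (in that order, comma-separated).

future, habitual

Segment: cho-o-tha.
tense: -o → future.
aspect: -tha → habitual.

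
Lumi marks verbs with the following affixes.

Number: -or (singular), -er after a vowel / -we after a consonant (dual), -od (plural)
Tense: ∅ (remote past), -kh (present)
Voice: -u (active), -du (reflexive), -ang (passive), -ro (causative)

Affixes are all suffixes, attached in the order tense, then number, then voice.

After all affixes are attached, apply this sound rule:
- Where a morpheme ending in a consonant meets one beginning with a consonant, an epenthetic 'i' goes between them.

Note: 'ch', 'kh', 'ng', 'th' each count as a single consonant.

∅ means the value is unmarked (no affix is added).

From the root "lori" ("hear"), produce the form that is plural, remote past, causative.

loriodiro

tense = remote past: zero marking, form stays lori.
Attach number plural -od → loriod.
Attach voice causative -ro → loriodro.
Apply epenthesis: loriodro → loriodiro.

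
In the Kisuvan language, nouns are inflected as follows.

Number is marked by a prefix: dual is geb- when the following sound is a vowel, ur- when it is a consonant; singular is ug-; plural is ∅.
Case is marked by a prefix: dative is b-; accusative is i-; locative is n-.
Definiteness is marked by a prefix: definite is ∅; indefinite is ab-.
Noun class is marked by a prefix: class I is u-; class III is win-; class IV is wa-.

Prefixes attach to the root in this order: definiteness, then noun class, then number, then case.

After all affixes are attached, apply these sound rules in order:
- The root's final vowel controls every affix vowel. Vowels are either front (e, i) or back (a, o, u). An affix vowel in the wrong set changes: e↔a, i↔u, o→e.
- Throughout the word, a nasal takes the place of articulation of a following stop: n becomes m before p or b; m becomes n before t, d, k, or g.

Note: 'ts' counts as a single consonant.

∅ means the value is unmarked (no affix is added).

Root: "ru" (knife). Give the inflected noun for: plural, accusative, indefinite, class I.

Attach definiteness indefinite ab- → abru.
Attach noun class class I u- → uabru.
number = plural: zero marking, form stays uabru.
Attach case accusative i- → iuabru.
Apply vowel harmony: iuabru → uuabru.
Nasal assimilation: no change.

uuabru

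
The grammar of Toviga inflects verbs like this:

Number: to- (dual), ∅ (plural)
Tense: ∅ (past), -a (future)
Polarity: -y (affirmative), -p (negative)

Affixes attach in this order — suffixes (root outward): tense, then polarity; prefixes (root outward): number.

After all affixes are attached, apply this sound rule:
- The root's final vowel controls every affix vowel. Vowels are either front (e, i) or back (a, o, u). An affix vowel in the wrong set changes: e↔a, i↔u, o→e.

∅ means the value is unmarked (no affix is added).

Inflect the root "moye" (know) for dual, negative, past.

tense = past: zero marking, form stays moye.
Attach polarity negative -p → moyep.
Attach number dual to- → tomoyep.
Apply vowel harmony: tomoyep → temoyep.

temoyep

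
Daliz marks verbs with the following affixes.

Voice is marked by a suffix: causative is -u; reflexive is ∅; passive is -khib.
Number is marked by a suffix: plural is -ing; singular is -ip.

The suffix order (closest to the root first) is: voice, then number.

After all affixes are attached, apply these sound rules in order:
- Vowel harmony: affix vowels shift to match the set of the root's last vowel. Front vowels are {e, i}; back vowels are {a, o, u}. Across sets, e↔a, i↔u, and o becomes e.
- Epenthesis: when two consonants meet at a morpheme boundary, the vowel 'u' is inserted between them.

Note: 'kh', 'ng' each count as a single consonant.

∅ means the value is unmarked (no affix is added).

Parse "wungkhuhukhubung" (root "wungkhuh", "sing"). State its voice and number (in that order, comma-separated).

passive, plural

Segment: wungkhuh-khib-ing.
voice: -khib → passive.
number: -ing → plural.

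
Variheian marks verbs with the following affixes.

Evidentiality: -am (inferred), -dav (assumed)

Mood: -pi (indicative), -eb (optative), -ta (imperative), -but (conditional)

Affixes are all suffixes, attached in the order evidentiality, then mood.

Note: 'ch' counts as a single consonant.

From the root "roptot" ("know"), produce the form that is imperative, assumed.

roptotdavta

Attach evidentiality assumed -dav → roptotdav.
Attach mood imperative -ta → roptotdavta.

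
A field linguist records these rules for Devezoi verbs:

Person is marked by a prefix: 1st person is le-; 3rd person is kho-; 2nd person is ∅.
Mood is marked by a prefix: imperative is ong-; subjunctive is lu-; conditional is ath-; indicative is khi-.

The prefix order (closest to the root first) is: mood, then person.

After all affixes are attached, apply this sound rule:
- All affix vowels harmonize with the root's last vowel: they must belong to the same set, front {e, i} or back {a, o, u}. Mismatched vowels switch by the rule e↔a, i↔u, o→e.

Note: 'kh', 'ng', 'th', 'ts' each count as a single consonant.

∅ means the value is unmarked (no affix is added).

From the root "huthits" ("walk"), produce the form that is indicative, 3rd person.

Attach mood indicative khi- → khihuthits.
Attach person 3rd person kho- → khokhihuthits.
Apply vowel harmony: khokhihuthits → khekhihuthits.

khekhihuthits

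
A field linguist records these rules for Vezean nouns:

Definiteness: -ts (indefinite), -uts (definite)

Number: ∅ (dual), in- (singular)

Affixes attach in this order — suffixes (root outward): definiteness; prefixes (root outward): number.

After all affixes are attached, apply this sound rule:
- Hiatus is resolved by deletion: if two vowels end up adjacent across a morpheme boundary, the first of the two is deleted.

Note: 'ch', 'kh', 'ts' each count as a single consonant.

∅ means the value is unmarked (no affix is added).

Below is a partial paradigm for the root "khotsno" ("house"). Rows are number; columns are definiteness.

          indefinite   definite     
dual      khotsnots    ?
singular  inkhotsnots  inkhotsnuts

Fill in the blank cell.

Attach definiteness definite -uts → khotsnouts.
number = dual: zero marking, form stays khotsnouts.
Apply vowel deletion: khotsnouts → khotsnuts.

khotsnuts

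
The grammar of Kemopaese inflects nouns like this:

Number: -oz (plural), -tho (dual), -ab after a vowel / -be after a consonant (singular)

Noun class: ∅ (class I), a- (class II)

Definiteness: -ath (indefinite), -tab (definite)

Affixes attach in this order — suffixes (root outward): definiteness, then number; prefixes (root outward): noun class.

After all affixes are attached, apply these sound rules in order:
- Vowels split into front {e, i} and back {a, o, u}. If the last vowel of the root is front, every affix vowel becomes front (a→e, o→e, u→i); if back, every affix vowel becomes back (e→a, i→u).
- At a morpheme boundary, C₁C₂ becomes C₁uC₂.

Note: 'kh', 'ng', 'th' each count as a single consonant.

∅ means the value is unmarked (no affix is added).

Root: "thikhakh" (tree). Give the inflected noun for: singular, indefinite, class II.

athikhakhathuba

Attach definiteness indefinite -ath → thikhakhath.
Attach number singular -be (after consonant 'th') → thikhakhathbe.
Attach noun class class II a- → athikhakhathbe.
Apply vowel harmony: athikhakhathbe → athikhakhathba.
Apply epenthesis: athikhakhathba → athikhakhathuba.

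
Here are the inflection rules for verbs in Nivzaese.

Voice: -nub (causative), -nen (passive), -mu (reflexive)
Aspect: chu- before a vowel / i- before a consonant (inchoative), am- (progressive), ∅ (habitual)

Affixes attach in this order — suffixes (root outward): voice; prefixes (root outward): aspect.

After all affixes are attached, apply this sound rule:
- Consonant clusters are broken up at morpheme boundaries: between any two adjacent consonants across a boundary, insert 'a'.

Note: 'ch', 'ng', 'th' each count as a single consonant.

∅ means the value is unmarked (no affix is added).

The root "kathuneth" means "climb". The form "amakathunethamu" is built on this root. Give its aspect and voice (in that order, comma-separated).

Segment: am-kathuneth-mu.
aspect: am- → progressive.
voice: -mu → reflexive.

progressive, reflexive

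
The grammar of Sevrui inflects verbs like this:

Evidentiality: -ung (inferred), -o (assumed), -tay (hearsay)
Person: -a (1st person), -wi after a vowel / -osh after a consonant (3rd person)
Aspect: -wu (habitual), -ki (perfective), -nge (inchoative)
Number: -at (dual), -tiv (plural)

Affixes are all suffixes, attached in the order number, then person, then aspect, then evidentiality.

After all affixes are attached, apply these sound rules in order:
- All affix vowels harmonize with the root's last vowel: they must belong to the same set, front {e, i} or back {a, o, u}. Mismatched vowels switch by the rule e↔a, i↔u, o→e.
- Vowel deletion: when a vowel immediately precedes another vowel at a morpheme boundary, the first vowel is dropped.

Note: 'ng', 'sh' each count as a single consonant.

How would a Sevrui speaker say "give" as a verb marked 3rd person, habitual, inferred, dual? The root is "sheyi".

Attach number dual -at → sheyiat.
Attach person 3rd person -osh (after consonant 't') → sheyiatosh.
Attach aspect habitual -wu → sheyiatoshwu.
Attach evidentiality inferred -ung → sheyiatoshwuung.
Apply vowel harmony: sheyiatoshwuung → sheyieteshwiing.
Apply vowel deletion: sheyieteshwiing → sheyeteshwing.

sheyeteshwing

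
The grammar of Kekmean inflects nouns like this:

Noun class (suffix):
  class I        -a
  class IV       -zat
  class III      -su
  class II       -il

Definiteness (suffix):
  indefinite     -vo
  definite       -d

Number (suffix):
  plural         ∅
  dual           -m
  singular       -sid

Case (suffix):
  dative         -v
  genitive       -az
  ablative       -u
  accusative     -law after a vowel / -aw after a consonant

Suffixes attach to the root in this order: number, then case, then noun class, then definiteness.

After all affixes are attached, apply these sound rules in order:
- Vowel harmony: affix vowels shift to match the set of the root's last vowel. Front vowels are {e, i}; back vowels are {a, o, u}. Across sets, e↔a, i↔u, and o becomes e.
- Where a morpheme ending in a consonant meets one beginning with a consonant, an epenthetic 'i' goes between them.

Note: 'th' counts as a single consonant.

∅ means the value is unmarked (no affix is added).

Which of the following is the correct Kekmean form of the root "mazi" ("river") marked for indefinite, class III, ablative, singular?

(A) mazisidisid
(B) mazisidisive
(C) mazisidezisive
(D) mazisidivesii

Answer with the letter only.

Attach number singular -sid → mazisid.
Attach case ablative -u → mazisidu.
Attach noun class class III -su → mazisidusu.
Attach definiteness indefinite -vo → mazisidusuvo.
Apply vowel harmony: mazisidusuvo → mazisidisive.
Epenthesis: no change.
So the correct form is mazisidisive, option (B).
(C) mazisidezisive is wrong: it uses genitive instead of ablative for case.
(D) mazisidivesii is wrong: it has the affixes in the wrong order.
(A) mazisidisid is wrong: it uses definite instead of indefinite for definiteness.

B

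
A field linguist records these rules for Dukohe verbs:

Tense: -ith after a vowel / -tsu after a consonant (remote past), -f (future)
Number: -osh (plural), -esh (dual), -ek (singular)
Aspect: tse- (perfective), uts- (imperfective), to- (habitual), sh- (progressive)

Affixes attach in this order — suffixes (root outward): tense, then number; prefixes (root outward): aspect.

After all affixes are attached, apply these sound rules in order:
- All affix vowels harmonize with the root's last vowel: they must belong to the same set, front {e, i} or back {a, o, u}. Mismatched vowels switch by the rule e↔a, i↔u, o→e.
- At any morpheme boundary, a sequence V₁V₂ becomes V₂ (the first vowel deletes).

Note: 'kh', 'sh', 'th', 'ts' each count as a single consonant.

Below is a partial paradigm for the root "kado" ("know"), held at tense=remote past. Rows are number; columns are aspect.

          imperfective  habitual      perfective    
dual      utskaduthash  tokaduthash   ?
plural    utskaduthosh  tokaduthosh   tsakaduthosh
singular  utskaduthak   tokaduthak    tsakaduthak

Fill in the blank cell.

Attach aspect perfective tse- → tsekado.
Attach tense remote past -ith (after vowel 'o') → tsekadoith.
Attach number dual -esh → tsekadoithesh.
Apply vowel harmony: tsekadoithesh → tsakadouthash.
Apply vowel deletion: tsakadouthash → tsakaduthash.

tsakaduthash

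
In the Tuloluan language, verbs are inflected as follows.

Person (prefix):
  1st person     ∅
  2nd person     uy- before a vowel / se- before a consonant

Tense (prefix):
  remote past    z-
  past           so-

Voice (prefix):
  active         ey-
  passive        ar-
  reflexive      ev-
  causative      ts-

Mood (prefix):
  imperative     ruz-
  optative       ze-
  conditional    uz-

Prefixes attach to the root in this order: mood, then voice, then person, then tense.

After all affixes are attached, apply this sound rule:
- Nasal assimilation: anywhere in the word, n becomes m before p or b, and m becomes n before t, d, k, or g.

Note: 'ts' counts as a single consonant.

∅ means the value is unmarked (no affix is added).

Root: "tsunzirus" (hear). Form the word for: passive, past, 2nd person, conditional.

souyaruztsunzirus

Attach mood conditional uz- → uztsunzirus.
Attach voice passive ar- → aruztsunzirus.
Attach person 2nd person uy- (before vowel 'a') → uyaruztsunzirus.
Attach tense past so- → souyaruztsunzirus.
Nasal assimilation: no change.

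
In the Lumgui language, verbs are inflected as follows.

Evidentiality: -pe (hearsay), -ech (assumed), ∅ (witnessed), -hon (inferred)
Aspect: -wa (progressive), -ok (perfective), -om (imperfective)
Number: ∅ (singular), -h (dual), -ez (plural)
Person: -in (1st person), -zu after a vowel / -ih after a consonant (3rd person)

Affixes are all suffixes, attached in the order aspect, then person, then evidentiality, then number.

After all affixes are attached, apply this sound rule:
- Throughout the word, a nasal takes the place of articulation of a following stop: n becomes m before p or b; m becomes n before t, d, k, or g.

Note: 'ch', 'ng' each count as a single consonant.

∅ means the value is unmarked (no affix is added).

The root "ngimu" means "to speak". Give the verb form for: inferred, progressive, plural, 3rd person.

Attach aspect progressive -wa → ngimuwa.
Attach person 3rd person -zu (after vowel 'a') → ngimuwazu.
Attach evidentiality inferred -hon → ngimuwazuhon.
Attach number plural -ez → ngimuwazuhonez.
Nasal assimilation: no change.

ngimuwazuhonez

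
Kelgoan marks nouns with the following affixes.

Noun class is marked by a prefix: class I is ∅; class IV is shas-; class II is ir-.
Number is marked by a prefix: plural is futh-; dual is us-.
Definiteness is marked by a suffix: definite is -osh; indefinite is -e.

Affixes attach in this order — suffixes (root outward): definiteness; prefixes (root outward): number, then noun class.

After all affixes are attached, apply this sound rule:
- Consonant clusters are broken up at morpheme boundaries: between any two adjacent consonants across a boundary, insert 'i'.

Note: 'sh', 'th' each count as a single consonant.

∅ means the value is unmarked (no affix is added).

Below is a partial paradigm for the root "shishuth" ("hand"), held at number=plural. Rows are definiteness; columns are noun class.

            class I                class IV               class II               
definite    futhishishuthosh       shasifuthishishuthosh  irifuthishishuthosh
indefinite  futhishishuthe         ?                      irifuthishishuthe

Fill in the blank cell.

shasifuthishishuthe

Attach number plural futh- → futhshishuth.
Attach definiteness indefinite -e → futhshishuthe.
Attach noun class class IV shas- → shasfuthshishuthe.
Apply epenthesis: shasfuthshishuthe → shasifuthishishuthe.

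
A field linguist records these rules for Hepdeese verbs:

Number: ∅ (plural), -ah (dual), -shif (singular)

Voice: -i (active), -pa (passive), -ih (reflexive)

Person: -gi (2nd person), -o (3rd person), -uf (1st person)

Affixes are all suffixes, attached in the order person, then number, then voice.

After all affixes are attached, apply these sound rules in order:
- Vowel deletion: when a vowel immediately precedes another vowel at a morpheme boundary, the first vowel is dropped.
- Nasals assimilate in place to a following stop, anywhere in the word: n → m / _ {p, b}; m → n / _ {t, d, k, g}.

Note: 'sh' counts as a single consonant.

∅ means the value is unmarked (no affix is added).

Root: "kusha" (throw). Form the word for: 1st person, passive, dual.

kushufahpa

Attach person 1st person -uf → kushauf.
Attach number dual -ah → kushaufah.
Attach voice passive -pa → kushaufahpa.
Apply vowel deletion: kushaufahpa → kushufahpa.
Nasal assimilation: no change.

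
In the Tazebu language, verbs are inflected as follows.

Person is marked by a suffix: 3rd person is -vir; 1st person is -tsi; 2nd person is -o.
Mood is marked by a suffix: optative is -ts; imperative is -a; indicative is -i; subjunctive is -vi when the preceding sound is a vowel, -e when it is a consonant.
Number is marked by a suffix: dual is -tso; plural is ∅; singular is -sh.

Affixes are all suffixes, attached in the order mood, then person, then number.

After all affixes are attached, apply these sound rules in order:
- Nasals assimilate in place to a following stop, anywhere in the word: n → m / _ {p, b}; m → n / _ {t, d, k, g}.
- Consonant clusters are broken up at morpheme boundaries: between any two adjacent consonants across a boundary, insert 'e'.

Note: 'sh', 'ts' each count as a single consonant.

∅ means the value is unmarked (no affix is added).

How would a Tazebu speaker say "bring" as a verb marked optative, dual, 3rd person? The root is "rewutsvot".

Attach mood optative -ts → rewutsvotts.
Attach person 3rd person -vir → rewutsvottsvir.
Attach number dual -tso → rewutsvottsvirtso.
Nasal assimilation: no change.
Apply epenthesis: rewutsvottsvirtso → rewutsvotetseviretso.

rewutsvotetseviretso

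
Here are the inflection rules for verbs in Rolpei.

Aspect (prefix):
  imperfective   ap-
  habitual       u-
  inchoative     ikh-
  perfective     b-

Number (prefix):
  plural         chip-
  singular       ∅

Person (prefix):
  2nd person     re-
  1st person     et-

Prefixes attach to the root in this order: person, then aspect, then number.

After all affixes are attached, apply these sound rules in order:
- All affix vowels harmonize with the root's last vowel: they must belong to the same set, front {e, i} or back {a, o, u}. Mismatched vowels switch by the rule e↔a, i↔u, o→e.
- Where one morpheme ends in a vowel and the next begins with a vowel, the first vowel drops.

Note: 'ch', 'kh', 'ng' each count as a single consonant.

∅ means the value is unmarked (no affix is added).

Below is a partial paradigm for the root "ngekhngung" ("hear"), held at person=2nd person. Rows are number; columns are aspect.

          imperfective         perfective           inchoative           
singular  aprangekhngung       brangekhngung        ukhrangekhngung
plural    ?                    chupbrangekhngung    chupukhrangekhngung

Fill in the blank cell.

Attach person 2nd person re- → rengekhngung.
Attach aspect imperfective ap- → aprengekhngung.
Attach number plural chip- → chipaprengekhngung.
Apply vowel harmony: chipaprengekhngung → chupaprangekhngung.
Vowel deletion: no change.

chupaprangekhngung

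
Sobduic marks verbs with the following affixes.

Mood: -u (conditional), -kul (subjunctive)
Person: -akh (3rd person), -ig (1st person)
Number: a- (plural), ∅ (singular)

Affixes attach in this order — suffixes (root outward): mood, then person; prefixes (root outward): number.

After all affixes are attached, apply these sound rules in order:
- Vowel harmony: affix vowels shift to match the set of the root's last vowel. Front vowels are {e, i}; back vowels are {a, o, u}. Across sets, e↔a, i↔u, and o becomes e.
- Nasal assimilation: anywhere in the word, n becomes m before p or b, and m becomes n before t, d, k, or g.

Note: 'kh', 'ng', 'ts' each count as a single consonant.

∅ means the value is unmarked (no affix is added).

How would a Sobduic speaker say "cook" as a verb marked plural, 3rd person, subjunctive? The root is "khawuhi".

Attach number plural a- → akhawuhi.
Attach mood subjunctive -kul → akhawuhikul.
Attach person 3rd person -akh → akhawuhikulakh.
Apply vowel harmony: akhawuhikulakh → ekhawuhikilekh.
Nasal assimilation: no change.

ekhawuhikilekh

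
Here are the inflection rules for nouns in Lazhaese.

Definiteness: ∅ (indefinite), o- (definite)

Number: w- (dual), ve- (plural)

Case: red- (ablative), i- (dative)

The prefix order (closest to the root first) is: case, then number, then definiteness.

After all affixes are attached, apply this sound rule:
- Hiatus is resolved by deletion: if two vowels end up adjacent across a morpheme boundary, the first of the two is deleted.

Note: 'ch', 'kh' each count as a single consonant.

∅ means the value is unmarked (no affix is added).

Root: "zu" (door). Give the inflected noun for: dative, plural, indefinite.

Attach case dative i- → izu.
Attach number plural ve- → veizu.
definiteness = indefinite: zero marking, form stays veizu.
Apply vowel deletion: veizu → vizu.

vizu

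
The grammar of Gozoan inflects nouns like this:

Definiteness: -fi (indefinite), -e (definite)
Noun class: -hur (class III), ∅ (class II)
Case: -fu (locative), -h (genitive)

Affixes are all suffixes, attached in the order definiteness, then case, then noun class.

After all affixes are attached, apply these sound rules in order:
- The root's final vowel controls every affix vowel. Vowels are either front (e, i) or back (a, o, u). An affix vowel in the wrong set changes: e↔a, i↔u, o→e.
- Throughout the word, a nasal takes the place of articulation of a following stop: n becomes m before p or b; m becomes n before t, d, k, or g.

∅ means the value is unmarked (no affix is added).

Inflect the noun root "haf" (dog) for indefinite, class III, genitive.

Attach definiteness indefinite -fi → haffi.
Attach case genitive -h → haffih.
Attach noun class class III -hur → haffihhur.
Apply vowel harmony: haffihhur → haffuhhur.
Nasal assimilation: no change.

haffuhhur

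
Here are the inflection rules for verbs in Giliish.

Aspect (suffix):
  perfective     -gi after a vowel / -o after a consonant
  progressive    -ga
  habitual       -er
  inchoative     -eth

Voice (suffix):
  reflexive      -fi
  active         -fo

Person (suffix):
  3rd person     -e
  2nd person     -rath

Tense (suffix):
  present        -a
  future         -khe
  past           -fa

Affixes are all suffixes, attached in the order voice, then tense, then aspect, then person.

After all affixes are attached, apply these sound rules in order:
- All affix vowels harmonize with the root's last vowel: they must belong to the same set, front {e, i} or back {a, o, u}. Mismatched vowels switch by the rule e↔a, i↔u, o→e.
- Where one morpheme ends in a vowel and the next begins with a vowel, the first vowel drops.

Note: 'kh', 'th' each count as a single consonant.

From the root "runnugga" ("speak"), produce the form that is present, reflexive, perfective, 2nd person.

runnuggafagurath

Attach voice reflexive -fi → runnuggafi.
Attach tense present -a → runnuggafia.
Attach aspect perfective -gi (after vowel 'a') → runnuggafiagi.
Attach person 2nd person -rath → runnuggafiagirath.
Apply vowel harmony: runnuggafiagirath → runnuggafuagurath.
Apply vowel deletion: runnuggafuagurath → runnuggafagurath.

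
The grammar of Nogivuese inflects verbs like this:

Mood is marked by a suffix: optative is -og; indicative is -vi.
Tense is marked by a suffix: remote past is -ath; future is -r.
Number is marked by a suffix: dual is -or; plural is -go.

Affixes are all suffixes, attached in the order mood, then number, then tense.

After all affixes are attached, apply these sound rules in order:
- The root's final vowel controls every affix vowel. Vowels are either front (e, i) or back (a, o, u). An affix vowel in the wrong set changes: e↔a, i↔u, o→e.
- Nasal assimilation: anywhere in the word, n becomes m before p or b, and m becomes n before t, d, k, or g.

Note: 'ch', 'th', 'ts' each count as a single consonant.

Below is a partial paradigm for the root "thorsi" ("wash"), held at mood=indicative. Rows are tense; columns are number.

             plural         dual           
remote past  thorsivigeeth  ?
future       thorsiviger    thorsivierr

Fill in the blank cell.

Attach mood indicative -vi → thorsivi.
Attach number dual -or → thorsivior.
Attach tense remote past -ath → thorsiviorath.
Apply vowel harmony: thorsiviorath → thorsiviereth.
Nasal assimilation: no change.

thorsiviereth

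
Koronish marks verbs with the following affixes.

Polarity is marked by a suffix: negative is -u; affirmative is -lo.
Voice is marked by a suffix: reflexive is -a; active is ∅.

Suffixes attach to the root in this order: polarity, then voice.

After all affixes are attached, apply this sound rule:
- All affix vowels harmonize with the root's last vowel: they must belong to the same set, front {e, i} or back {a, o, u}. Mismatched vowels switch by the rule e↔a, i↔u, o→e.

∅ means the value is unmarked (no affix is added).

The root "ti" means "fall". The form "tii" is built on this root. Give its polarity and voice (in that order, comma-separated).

negative, active

Segment: ti-u.
polarity: -u → negative.
voice: ∅ → active.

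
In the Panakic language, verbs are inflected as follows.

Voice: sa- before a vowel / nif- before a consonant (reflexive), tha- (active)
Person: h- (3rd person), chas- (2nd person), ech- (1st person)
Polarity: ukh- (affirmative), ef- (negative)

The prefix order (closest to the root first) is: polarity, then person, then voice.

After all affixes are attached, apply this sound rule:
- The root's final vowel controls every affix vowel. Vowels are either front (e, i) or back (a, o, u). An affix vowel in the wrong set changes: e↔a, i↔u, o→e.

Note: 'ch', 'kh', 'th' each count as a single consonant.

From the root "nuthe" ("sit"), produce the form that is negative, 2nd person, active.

Attach polarity negative ef- → efnuthe.
Attach person 2nd person chas- → chasefnuthe.
Attach voice active tha- → thachasefnuthe.
Apply vowel harmony: thachasefnuthe → thechesefnuthe.

thechesefnuthe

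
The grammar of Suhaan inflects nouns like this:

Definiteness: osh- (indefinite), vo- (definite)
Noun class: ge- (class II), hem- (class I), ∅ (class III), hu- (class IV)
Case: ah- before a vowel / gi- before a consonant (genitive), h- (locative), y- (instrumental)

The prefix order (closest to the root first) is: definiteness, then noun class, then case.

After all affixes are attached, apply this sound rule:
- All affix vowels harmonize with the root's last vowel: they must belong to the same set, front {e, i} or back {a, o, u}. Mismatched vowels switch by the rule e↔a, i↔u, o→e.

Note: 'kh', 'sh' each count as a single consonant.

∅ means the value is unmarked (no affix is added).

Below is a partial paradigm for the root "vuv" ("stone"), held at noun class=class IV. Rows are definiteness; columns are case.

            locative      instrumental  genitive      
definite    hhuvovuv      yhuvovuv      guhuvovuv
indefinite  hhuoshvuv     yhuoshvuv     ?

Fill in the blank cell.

Attach definiteness indefinite osh- → oshvuv.
Attach noun class class IV hu- → huoshvuv.
Attach case genitive gi- (before consonant 'h') → gihuoshvuv.
Apply vowel harmony: gihuoshvuv → guhuoshvuv.

guhuoshvuv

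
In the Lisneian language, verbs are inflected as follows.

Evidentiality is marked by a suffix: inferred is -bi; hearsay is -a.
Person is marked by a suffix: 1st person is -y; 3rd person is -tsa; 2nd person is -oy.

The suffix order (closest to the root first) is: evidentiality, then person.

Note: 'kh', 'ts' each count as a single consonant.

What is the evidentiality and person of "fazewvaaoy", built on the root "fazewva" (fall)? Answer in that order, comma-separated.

hearsay, 2nd person

Segment: fazewva-a-oy.
evidentiality: -a → hearsay.
person: -oy → 2nd person.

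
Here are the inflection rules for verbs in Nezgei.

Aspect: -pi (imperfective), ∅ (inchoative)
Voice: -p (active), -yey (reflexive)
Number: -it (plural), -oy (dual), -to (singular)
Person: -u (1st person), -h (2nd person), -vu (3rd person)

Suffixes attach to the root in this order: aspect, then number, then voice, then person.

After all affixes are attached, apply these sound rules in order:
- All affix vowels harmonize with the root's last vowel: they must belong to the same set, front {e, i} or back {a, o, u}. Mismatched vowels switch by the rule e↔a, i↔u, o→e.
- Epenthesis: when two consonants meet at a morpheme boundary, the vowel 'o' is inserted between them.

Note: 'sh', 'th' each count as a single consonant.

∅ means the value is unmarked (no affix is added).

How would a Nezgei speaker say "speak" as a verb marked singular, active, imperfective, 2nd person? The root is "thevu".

Attach aspect imperfective -pi → thevupi.
Attach number singular -to → thevupito.
Attach voice active -p → thevupitop.
Attach person 2nd person -h → thevupitoph.
Apply vowel harmony: thevupitoph → thevuputoph.
Apply epenthesis: thevuputoph → thevuputopoh.

thevuputopoh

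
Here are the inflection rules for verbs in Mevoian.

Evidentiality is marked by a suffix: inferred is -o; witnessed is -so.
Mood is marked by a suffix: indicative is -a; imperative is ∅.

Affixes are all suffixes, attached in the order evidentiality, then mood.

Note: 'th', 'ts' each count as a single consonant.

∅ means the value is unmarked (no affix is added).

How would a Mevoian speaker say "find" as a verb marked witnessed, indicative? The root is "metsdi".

metsdisoa

Attach evidentiality witnessed -so → metsdiso.
Attach mood indicative -a → metsdisoa.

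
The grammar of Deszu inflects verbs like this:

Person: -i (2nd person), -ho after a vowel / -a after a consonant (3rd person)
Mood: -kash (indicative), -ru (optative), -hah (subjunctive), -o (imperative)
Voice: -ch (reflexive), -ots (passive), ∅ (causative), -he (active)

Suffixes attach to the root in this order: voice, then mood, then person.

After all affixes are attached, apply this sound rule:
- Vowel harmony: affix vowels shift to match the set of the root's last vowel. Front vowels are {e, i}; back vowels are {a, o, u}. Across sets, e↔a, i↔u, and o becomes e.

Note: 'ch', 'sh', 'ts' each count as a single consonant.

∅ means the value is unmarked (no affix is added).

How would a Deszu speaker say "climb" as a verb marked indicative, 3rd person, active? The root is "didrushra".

Attach voice active -he → didrushrahe.
Attach mood indicative -kash → didrushrahekash.
Attach person 3rd person -a (after consonant 'sh') → didrushrahekasha.
Apply vowel harmony: didrushrahekasha → didrushrahakasha.

didrushrahakasha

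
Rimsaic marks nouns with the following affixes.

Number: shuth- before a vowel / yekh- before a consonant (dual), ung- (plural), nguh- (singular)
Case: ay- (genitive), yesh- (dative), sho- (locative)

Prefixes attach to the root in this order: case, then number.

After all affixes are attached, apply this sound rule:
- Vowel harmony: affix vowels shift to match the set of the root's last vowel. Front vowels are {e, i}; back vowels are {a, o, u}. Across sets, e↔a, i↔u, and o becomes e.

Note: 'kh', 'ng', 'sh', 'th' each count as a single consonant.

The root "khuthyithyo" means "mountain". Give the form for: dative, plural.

Attach case dative yesh- → yeshkhuthyithyo.
Attach number plural ung- → ungyeshkhuthyithyo.
Apply vowel harmony: ungyeshkhuthyithyo → ungyashkhuthyithyo.

ungyashkhuthyithyo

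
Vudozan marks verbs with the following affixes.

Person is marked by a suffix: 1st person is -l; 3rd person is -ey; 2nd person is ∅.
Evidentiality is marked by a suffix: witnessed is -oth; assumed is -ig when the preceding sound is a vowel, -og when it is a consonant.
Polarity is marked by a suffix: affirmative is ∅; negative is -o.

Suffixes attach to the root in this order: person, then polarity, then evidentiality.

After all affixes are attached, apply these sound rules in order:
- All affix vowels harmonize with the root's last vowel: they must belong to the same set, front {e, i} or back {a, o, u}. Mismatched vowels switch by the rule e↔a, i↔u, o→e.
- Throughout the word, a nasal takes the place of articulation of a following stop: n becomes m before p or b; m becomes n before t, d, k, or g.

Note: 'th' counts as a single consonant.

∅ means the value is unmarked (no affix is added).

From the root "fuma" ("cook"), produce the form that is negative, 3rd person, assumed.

fumaayoug

Attach person 3rd person -ey → fumaey.
Attach polarity negative -o → fumaeyo.
Attach evidentiality assumed -ig (after vowel 'o') → fumaeyoig.
Apply vowel harmony: fumaeyoig → fumaayoug.
Nasal assimilation: no change.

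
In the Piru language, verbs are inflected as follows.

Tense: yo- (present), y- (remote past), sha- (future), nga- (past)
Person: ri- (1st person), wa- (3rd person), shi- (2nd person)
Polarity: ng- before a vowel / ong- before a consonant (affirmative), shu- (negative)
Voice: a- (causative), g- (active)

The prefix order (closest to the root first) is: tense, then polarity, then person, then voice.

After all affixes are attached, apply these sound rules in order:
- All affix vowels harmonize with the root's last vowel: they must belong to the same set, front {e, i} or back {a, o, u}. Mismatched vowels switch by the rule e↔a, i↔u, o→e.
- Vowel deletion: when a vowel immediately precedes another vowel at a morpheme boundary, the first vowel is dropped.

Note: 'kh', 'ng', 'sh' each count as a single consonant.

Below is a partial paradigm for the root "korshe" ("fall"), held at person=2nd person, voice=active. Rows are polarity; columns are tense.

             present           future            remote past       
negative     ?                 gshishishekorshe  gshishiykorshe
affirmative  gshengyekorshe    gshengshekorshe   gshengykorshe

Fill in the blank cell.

gshishiyekorshe

Attach tense present yo- → yokorshe.
Attach polarity negative shu- → shuyokorshe.
Attach person 2nd person shi- → shishuyokorshe.
Attach voice active g- → gshishuyokorshe.
Apply vowel harmony: gshishuyokorshe → gshishiyekorshe.
Vowel deletion: no change.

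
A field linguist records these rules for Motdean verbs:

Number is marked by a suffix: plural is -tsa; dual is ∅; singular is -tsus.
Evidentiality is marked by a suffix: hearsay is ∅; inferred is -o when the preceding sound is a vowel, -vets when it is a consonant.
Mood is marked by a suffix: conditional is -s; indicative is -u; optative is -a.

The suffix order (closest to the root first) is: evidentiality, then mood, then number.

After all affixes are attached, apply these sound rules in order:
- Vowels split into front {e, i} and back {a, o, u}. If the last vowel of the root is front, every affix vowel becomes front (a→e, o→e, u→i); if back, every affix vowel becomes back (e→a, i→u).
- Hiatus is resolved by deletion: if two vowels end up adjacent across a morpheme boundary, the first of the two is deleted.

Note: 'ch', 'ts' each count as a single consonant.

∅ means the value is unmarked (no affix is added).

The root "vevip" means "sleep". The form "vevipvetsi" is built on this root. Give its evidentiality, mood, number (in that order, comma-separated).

Segment: vevip-vets-u.
evidentiality: -o/vets → inferred.
mood: -u → indicative.
number: ∅ → dual.

inferred, indicative, dual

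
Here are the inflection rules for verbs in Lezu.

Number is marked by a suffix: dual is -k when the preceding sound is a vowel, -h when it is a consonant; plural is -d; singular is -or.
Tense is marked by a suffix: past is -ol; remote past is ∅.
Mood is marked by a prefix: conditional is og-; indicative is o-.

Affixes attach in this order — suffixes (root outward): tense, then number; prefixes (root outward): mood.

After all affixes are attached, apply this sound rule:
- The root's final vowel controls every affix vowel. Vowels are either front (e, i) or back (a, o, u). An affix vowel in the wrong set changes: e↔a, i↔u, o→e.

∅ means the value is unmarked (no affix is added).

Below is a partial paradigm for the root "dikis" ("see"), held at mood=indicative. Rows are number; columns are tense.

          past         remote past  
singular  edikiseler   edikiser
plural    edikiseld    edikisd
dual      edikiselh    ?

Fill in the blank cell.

Attach mood indicative o- → odikis.
tense = remote past: zero marking, form stays odikis.
Attach number dual -h (after consonant 's') → odikish.
Apply vowel harmony: odikish → edikish.

edikish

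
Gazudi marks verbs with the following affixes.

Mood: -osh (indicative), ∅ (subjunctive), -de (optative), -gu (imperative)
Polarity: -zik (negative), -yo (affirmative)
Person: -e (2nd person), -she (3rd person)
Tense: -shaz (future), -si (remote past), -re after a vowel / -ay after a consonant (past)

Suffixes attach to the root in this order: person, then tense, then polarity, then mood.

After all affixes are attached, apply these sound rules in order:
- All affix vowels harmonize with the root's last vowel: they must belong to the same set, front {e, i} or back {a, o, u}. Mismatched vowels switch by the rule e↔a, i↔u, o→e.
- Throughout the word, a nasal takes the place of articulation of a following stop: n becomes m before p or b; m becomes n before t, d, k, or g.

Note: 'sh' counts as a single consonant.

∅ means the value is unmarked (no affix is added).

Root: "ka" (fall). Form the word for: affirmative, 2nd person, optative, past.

Attach person 2nd person -e → kae.
Attach tense past -re (after vowel 'e') → kaere.
Attach polarity affirmative -yo → kaereyo.
Attach mood optative -de → kaereyode.
Apply vowel harmony: kaereyode → kaarayoda.
Nasal assimilation: no change.

kaarayoda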